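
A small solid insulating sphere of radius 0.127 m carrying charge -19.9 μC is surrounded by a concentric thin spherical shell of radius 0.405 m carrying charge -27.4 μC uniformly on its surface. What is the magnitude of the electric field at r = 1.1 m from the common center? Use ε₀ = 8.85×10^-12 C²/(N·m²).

E ≈ 3.51e5 N/C

Symmetry ⇒ E = E(r) r̂. Gaussian sphere of radius r = 1.1 m (r > 0.405 m, enclosing both).
Q_enc = (-19.9 μC) + (-27.4 μC) = -4.73×10^-5 C.
Since E is radial and uniform over the Gaussian sphere, Φ = E·4πr² = Q_enc/ε₀.
E = |Q_enc|/(4πε₀r²) = (4.73e-5)/(4π·8.85×10^-12·(1.1)²) = 3.51×10^5 N/C.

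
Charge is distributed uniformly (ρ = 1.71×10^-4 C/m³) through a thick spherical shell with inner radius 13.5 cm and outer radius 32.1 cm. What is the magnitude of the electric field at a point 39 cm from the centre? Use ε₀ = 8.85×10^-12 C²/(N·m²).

E ≈ 1.30×10^6 V/m

By spherical symmetry E is radial; choose a Gaussian sphere of radius r = 39 cm (r > 32.1 cm, enclosing the whole shell).
Q_enc = ρ·(4π/3)(b³ − a³) = (1.71e-4)·(4π/3)·((0.321)³ − (0.135)³) = 2.193e-5 C.
Gauss's law: E·4πr² = Q_enc/ε₀.
E = |Q_enc|/(4πε₀r²) = (2.193×10^-5)/(4π·8.85×10^-12·(0.39)²) = 1.30×10^6 N/C.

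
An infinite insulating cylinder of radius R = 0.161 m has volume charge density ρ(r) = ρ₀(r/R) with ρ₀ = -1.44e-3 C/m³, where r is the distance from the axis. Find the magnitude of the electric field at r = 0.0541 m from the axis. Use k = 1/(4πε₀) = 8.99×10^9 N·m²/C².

Take a coaxial cylindrical Gaussian surface of radius r = 0.0541 m and length L (r < R).
Integrating ρ over the cross-section to radius r: λ_enc = (2πρ₀/R) ∫₀^r r'^2 dr' = 2πρ₀ r^3/(3·R) = -2.966×10^-6 C/m.
Gauss's law: E·2πrL = λ_enc L/ε₀.
E = 2k|λ_enc|/r = 2(8.99×10^9)(2.966×10^-6)/(0.0541) = 9.86×10^5 N/C.

|E| ≈ 9.86e5 N/C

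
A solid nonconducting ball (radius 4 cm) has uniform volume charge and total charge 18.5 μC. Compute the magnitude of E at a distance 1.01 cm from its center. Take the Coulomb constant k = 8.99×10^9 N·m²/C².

E = 2.62×10^7 V/m

Use a concentric Gaussian sphere at r = 1.01 cm (r < R).
Only the charge within r is enclosed: Q_enc = Q·(r/R)³ = (18.5 μC)·(1.01 cm/4 cm)³ = 2.978×10^-7 C.
Applying ∮E·dA = Q_enc/ε₀ with Φ = E(4πr²):
E = k|Q_enc|/r² = (8.99×10^9)(2.978×10^-7)/(0.0101)² = 2.62×10^7 N/C.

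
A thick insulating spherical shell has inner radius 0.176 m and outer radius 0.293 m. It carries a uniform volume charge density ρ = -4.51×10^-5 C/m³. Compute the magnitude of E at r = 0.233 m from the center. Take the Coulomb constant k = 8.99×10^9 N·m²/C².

|E| = 2.25×10^5 N/C

Use a concentric Gaussian sphere at r = 0.233 m (within the shell material, 0.176 m < r < 0.293 m).
Only the shell between 0.176 m and r is enclosed: Q_enc = ρ·(4π/3)(r³ − a³) = (-4.51×10^-5)·(4π/3)·((0.233)³ − (0.176)³) = -1.36e-6 C.
Applying ∮E·dA = Q_enc/ε₀ with Φ = E(4πr²):
E = k|Q_enc|/r² = (8.99×10^9)(1.36e-6)/(0.233)² = 2.25×10^5 N/C.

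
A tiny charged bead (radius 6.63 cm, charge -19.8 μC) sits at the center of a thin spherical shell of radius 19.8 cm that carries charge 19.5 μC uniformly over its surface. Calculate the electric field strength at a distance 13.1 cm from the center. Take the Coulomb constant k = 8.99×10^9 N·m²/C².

Take a concentric spherical Gaussian surface of radius r = 13.1 cm (between the bodies, 6.63 cm < r < 19.8 cm).
The shell at 19.8 cm lies outside the Gaussian surface, so Q_enc = -19.8 μC = -1.98×10^-5 C.
Since E is radial and uniform over the Gaussian sphere, Φ = E·4πr² = Q_enc/ε₀.
E = k|Q_enc|/r² = (8.99×10^9)(1.98×10^-5)/(0.131)² = 1.04e7 N/C.

E = 1.04×10^7 V/m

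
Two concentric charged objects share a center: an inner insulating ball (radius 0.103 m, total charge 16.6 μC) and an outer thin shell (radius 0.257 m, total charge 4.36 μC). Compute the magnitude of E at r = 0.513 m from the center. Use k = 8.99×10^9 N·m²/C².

By spherical symmetry E is radial; choose a Gaussian sphere of radius r = 0.513 m (r > 0.257 m, enclosing both).
Q_enc = (16.6 μC) + (4.36 μC) = 2.096e-5 C.
By Gauss's law, ∮E·dA = E·4πr² = Q_enc/ε₀.
E = k|Q_enc|/r² = (8.99×10^9)(2.096e-5)/(0.513)² = 7.16×10^5 N/C.

E = 7.16×10^5 V/m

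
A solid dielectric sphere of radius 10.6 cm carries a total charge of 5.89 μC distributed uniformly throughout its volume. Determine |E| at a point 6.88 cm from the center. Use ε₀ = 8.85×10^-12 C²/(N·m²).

Use a concentric Gaussian sphere at r = 6.88 cm (r < R).
For a uniform sphere the enclosed fraction is (r/R)³, so Q_enc = (5.89 μC)(0.0688/0.106)³ = 1.611×10^-6 C.
Applying ∮E·dA = Q_enc/ε₀ with Φ = E(4πr²):
E = |Q_enc|/(4πε₀r²) = (1.611×10^-6)/(4π·8.85×10^-12·(0.0688)²) = 3.06×10^6 N/C.

3.06e6 N/C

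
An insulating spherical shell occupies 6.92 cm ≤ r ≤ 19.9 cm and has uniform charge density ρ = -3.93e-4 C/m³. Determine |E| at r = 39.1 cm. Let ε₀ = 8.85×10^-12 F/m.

|E| ≈ 7.31×10^5 V/m

Symmetry ⇒ E = E(r) r̂. Gaussian sphere of radius r = 39.1 cm (r > 19.9 cm, enclosing the whole shell).
Q_enc = ρ·(4π/3)(b³ − a³) = (-3.93×10^-4)·(4π/3)·((0.199)³ − (0.0692)³) = -1.243×10^-5 C.
Applying ∮E·dA = Q_enc/ε₀ with Φ = E(4πr²):
E = |Q_enc|/(4πε₀r²) = (1.243×10^-5)/(4π·8.85×10^-12·(0.391)²) = 7.31e5 N/C.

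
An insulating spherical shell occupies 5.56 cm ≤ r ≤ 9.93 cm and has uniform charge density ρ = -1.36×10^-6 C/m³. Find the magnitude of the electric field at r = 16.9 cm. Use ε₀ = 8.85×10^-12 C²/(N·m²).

By spherical symmetry E is radial; choose a Gaussian sphere of radius r = 16.9 cm (r > 9.93 cm, enclosing the whole shell).
Q_enc = ρ·(4π/3)(b³ − a³) = (-1.36×10^-6)·(4π/3)·((0.0993)³ − (0.0556)³) = -4.599×10^-9 C.
Since E is radial and uniform over the Gaussian sphere, Φ = E·4πr² = Q_enc/ε₀.
E = |Q_enc|/(4πε₀r²) = (4.599×10^-9)/(4π·8.85×10^-12·(0.169)²) = 1.45e3 N/C.

E ≈ 1.45e3 N/C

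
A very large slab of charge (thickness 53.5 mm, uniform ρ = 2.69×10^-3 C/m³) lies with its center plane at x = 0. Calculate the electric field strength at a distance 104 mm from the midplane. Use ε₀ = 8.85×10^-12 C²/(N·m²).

The point |x| = 104 mm lies outside the slab (half-thickness 0.02675 m). A symmetric pillbox spanning the full slab encloses Q_enc = ρ·d·A.
Flux = 2EA ⇒ E = |ρ|d/(2ε₀), independent of distance outside.
E = (2.69×10^-3)(0.0535)/(2·8.85×10^-12) = 8.13×10^6 N/C.

E = 8.13×10^6 V/m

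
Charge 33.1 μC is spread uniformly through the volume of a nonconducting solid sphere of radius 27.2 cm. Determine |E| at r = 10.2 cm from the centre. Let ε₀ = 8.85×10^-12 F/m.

E = 1.51×10^6 N/C

Use a concentric Gaussian sphere at r = 10.2 cm (r < R).
Only the charge within r is enclosed: Q_enc = Q·(r/R)³ = (33.1 μC)·(10.2 cm/27.2 cm)³ = 1.746×10^-6 C.
Applying ∮E·dA = Q_enc/ε₀ with Φ = E(4πr²):
E = |Q_enc|/(4πε₀r²) = (1.746×10^-6)/(4π·8.85×10^-12·(0.102)²) = 1.51×10^6 N/C.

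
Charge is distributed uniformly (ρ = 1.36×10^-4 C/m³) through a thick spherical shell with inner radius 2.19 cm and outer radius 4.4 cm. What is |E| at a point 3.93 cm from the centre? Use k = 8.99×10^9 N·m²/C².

Take a concentric spherical Gaussian surface of radius r = 3.93 cm (within the shell material, 2.19 cm < r < 4.4 cm).
Only the shell between 2.19 cm and r is enclosed: Q_enc = ρ·(4π/3)(r³ − a³) = (1.36×10^-4)·(4π/3)·((0.0393)³ − (0.0219)³) = 2.859×10^-8 C.
Since E is radial and uniform over the Gaussian sphere, Φ = E·4πr² = Q_enc/ε₀.
E = k|Q_enc|/r² = (8.99×10^9)(2.859e-8)/(0.0393)² = 1.66e5 N/C.

1.66×10^5 V/m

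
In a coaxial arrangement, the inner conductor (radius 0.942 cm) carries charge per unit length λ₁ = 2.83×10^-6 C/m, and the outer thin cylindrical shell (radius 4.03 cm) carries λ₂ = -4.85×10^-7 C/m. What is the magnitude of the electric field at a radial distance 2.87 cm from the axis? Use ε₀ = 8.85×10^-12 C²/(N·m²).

|E| ≈ 1.77e6 V/m

By cylindrical symmetry E is radial; use a coaxial Gaussian cylinder of radius 2.87 cm and length L (between the conductors, 0.942 cm < r < 4.03 cm).
Only the inner wire is enclosed; the outer shell contributes nothing inside itself. λ_enc = λ₁ = 2.83×10^-6 C/m.
Since E is radial and uniform over the curved surface, Φ = E·2πrL = Q_enc/ε₀ = λ_enc L/ε₀.
E = |λ_enc|/(2πε₀r) = (2.83×10^-6)/(2π·8.85×10^-12·0.0287) = 1.77×10^6 N/C.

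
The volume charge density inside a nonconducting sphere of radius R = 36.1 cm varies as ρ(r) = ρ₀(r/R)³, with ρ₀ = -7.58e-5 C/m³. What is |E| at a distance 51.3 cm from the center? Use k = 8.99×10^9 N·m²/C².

Symmetry ⇒ E = E(r) r̂. Gaussian sphere of radius r = 51.3 cm (r > R, all charge enclosed).
Q_enc = 4π ∫₀^R ρ₀(r'/R)^3 r'² dr' = 4πρ₀R³/6 = -7.469e-6 C.
Applying ∮E·dA = Q_enc/ε₀ with Φ = E(4πr²):
E = k|Q_enc|/r² = (8.99×10^9)(7.469×10^-6)/(0.513)² = 2.55e5 N/C.

|E| ≈ 2.55×10^5 N/C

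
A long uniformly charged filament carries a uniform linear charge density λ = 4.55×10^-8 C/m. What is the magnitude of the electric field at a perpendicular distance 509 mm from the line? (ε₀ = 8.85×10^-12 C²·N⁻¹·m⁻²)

Coaxial Gaussian cylinder, radius r = 509 mm, length L.
Q_enc = λL, so λ_enc = 4.55e-8 C/m.
Gauss's law: E·2πrL = λ_enc L/ε₀.
E = |λ_enc|/(2πε₀r) = (4.55e-8)/(2π·8.85×10^-12·0.509) = 1.61e3 N/C.

E = 1.61×10^3 N/C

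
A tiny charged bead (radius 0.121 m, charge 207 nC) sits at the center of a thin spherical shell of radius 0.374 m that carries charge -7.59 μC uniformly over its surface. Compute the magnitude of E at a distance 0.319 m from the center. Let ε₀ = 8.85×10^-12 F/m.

|E| = 1.83×10^4 N/C

Take a concentric spherical Gaussian surface of radius r = 0.319 m (between the bodies, 0.121 m < r < 0.374 m).
The shell at 0.374 m lies outside the Gaussian surface, so Q_enc = 207 nC = 2.07e-7 C.
Since E is radial and uniform over the Gaussian sphere, Φ = E·4πr² = Q_enc/ε₀.
E = |Q_enc|/(4πε₀r²) = (2.07×10^-7)/(4π·8.85×10^-12·(0.319)²) = 1.83×10^4 N/C.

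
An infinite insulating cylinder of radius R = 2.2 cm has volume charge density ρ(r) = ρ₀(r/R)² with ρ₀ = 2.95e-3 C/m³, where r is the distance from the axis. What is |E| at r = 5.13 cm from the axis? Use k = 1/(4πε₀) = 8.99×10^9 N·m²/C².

Take a coaxial cylindrical Gaussian surface of radius r = 5.13 cm and length L (r > R, full charge per length enclosed).
λ_enc = 2π ∫₀^R ρ₀(r'/R)^2 r' dr' = 2πρ₀R²/4 = 2.243×10^-6 C/m.
By Gauss's law (flux through the curved wall only), E·2πrL = λ_enc L/ε₀.
E = 2k|λ_enc|/r = 2(8.99×10^9)(2.243×10^-6)/(0.0513) = 7.86×10^5 N/C.

E = 7.86e5 V/m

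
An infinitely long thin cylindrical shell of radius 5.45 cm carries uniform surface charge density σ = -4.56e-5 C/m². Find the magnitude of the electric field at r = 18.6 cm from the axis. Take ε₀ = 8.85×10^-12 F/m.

E = 1.51×10^6 V/m

Coaxial Gaussian cylinder, radius r = 18.6 cm, length L (r > 5.45 cm).
The whole shell is enclosed: λ_enc = σ·2πR = (-4.56e-5)·2π·(0.0545) = -1.561×10^-5 C/m.
By Gauss's law (flux through the curved wall only), E·2πrL = λ_enc L/ε₀.
E = |λ_enc|/(2πε₀r) = (1.561×10^-5)/(2π·8.85×10^-12·0.186) = 1.51e6 N/C.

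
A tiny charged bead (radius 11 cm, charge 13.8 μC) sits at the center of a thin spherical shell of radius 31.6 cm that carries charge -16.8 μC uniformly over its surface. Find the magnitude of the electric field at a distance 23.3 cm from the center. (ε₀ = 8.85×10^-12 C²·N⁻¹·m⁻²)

2.29e6 N/C

Symmetry ⇒ E = E(r) r̂. Gaussian sphere of radius r = 23.3 cm (between the bodies, 11 cm < r < 31.6 cm).
Only the inner charge is enclosed; the outer shell contributes nothing inside itself. Q_enc = 13.8 μC = 1.38e-5 C.
Gauss's law: E·4πr² = Q_enc/ε₀.
E = |Q_enc|/(4πε₀r²) = (1.38×10^-5)/(4π·8.85×10^-12·(0.233)²) = 2.29×10^6 N/C.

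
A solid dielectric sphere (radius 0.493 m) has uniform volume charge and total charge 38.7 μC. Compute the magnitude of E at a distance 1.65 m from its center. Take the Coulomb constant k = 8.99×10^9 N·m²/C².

E = 1.28e5 N/C

By spherical symmetry E is radial; choose a Gaussian sphere of radius r = 1.65 m (r > R, so the entire charge is enclosed).
Q_enc = 38.7 μC = 3.87e-5 C.
Since E is radial and uniform over the Gaussian sphere, Φ = E·4πr² = Q_enc/ε₀.
E = k|Q_enc|/r² = (8.99×10^9)(3.87e-5)/(1.65)² = 1.28e5 N/C.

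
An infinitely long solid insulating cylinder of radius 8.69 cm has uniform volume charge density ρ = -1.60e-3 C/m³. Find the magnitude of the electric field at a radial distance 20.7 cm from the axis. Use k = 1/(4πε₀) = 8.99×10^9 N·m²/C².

By cylindrical symmetry E is radial; use a coaxial Gaussian cylinder of radius 20.7 cm and length L (r > 8.69 cm, full cross-section enclosed).
λ_enc = ρ·πR² = (-1.60×10^-3)π(0.0869)² = -3.796×10^-5 C/m.
Gauss's law: E·2πrL = λ_enc L/ε₀.
E = 2k|λ_enc|/r = 2(8.99×10^9)(3.796×10^-5)/(0.207) = 3.30e6 N/C.

3.30e6 N/C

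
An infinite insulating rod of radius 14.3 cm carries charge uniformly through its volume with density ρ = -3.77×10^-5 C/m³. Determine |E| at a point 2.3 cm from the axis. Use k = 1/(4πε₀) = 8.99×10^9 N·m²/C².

|E| = 4.90×10^4 N/C

Take a coaxial cylindrical Gaussian surface of radius r = 2.3 cm and length L (r < R).
Charge inside radius r per length L is ρ·πr²·L, so λ_enc = ρπr² = -6.265×10^-8 C/m.
By Gauss's law (flux through the curved wall only), E·2πrL = λ_enc L/ε₀.
E = 2k|λ_enc|/r = 2(8.99×10^9)(6.265e-8)/(0.023) = 4.90×10^4 N/C.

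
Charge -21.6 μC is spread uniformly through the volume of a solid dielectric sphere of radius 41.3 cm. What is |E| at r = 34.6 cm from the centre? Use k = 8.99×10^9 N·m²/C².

E = 9.54×10^5 N/C

Take a concentric spherical Gaussian surface of radius r = 34.6 cm (r < R).
For a uniform sphere the enclosed fraction is (r/R)³, so Q_enc = (-21.6 μC)(0.346/0.413)³ = -1.27e-5 C.
By Gauss's law, ∮E·dA = E·4πr² = Q_enc/ε₀.
E = k|Q_enc|/r² = (8.99×10^9)(1.27e-5)/(0.346)² = 9.54×10^5 N/C.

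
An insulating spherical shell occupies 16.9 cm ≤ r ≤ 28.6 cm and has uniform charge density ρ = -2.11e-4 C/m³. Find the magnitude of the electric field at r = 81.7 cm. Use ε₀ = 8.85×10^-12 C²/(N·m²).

|E| = 2.21×10^5 N/C

Symmetry ⇒ E = E(r) r̂. Gaussian sphere of radius r = 81.7 cm (r > 28.6 cm, enclosing the whole shell).
Q_enc = ρ·(4π/3)(b³ − a³) = (-2.11×10^-4)·(4π/3)·((0.286)³ − (0.169)³) = -1.641×10^-5 C.
Applying ∮E·dA = Q_enc/ε₀ with Φ = E(4πr²):
E = |Q_enc|/(4πε₀r²) = (1.641e-5)/(4π·8.85×10^-12·(0.817)²) = 2.21×10^5 N/C.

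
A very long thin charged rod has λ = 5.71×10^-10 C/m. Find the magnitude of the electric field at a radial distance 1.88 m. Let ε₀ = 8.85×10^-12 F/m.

Coaxial Gaussian cylinder, radius r = 1.88 m, length L.
Q_enc = λL, so λ_enc = 5.71e-10 C/m.
Applying ∮E·dA = Q_enc/ε₀ with the end caps contributing no flux:
E = |λ_enc|/(2πε₀r) = (5.71×10^-10)/(2π·8.85×10^-12·1.88) = 5.46 N/C.

5.46 N/C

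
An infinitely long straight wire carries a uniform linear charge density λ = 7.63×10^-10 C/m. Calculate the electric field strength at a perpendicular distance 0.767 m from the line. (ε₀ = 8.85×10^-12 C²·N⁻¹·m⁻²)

Choose a coaxial cylinder of radius r = 0.767 m (arbitrary length L) as the Gaussian surface.
Q_enc = λL, so λ_enc = 7.63×10^-10 C/m.
By Gauss's law (flux through the curved wall only), E·2πrL = λ_enc L/ε₀.
E = |λ_enc|/(2πε₀r) = (7.63×10^-10)/(2π·8.85×10^-12·0.767) = 17.9 N/C.

E = 17.9 V/m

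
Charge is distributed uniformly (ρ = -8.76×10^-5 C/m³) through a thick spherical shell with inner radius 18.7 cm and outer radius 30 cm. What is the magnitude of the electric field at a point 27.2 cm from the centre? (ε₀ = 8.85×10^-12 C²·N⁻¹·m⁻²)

By spherical symmetry E is radial; choose a Gaussian sphere of radius r = 27.2 cm (within the shell material, 18.7 cm < r < 30 cm).
Enclosed charge is the volume from a to r: Q_enc = (4π/3)ρ(r³ − a³) = -4.985×10^-6 C.
By Gauss's law, ∮E·dA = E·4πr² = Q_enc/ε₀.
E = |Q_enc|/(4πε₀r²) = (4.985e-6)/(4π·8.85×10^-12·(0.272)²) = 6.06×10^5 N/C.

E = 6.06e5 N/C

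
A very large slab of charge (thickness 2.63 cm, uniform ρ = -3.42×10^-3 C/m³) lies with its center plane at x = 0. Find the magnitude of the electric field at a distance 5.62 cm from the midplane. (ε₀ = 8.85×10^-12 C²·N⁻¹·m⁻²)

The point |x| = 5.62 cm lies outside the slab (half-thickness 0.01315 m). A symmetric pillbox spanning the full slab encloses Q_enc = ρ·d·A.
Flux = 2EA ⇒ E = |ρ|d/(2ε₀), independent of distance outside.
E = (3.42×10^-3)(0.0263)/(2·8.85×10^-12) = 5.08×10^6 N/C.

E ≈ 5.08×10^6 N/C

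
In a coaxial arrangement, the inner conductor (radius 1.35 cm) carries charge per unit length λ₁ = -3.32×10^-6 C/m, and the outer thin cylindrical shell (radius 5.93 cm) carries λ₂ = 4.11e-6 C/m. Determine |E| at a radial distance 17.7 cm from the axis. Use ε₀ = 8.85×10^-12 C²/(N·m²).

|E| ≈ 8.03×10^4 N/C

Choose a coaxial cylinder of radius r = 17.7 cm (arbitrary length L) as the Gaussian surface (r > 5.93 cm, enclosing both).
λ_enc = λ₁ + λ₂ = (-3.32e-6) + (4.11×10^-6) = 7.90×10^-7 C/m.
Applying ∮E·dA = Q_enc/ε₀ with the end caps contributing no flux:
E = |λ_enc|/(2πε₀r) = (7.90×10^-7)/(2π·8.85×10^-12·0.177) = 8.03×10^4 N/C.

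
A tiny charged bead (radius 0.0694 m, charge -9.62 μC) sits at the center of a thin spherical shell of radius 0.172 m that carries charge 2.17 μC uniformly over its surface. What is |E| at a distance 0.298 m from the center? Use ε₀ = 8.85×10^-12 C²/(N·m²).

E = 7.54e5 N/C

Use a concentric Gaussian sphere at r = 0.298 m (r > 0.172 m, enclosing both).
Q_enc = (-9.62 μC) + (2.17 μC) = -7.45×10^-6 C.
Applying ∮E·dA = Q_enc/ε₀ with Φ = E(4πr²):
E = |Q_enc|/(4πε₀r²) = (7.45×10^-6)/(4π·8.85×10^-12·(0.298)²) = 7.54×10^5 N/C.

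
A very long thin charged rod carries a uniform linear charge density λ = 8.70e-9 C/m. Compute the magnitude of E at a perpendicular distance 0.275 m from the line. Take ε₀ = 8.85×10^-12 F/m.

Take a coaxial cylindrical Gaussian surface of radius r = 0.275 m and length L.
Q_enc = λL, so λ_enc = 8.70e-9 C/m.
Gauss's law: E·2πrL = λ_enc L/ε₀.
E = |λ_enc|/(2πε₀r) = (8.70×10^-9)/(2π·8.85×10^-12·0.275) = 569 N/C.

E ≈ 569 N/C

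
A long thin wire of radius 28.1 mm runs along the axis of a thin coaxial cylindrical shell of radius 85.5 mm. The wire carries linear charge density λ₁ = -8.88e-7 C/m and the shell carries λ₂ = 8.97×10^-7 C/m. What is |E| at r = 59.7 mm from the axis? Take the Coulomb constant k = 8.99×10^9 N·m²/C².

Coaxial Gaussian cylinder, radius r = 59.7 mm, length L (between the conductors, 28.1 mm < r < 85.5 mm).
Only the inner wire is enclosed; the outer shell contributes nothing inside itself. λ_enc = λ₁ = -8.88e-7 C/m.
Gauss's law: E·2πrL = λ_enc L/ε₀.
E = 2k|λ_enc|/r = 2(8.99×10^9)(8.88e-7)/(0.0597) = 2.67×10^5 N/C.

E = 2.67×10^5 V/m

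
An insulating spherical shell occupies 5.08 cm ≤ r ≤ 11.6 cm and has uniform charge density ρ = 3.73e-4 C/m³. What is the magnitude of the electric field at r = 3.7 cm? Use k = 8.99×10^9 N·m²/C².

Take a concentric spherical Gaussian surface of radius r = 3.7 cm (r < 5.08 cm, inside the empty cavity).
Q_enc = 0 (all charge lies at larger r); Gauss's law gives E = 0.

|E| = 0 N/C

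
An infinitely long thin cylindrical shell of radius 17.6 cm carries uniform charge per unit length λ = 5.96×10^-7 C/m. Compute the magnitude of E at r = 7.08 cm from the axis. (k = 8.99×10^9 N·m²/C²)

Choose a coaxial cylinder of radius r = 7.08 cm (arbitrary length L) as the Gaussian surface (r < 17.6 cm, inside the shell).
All the surface charge lies outside this cylinder: Q_enc = 0, hence E = 0.

|E| = 0 N/C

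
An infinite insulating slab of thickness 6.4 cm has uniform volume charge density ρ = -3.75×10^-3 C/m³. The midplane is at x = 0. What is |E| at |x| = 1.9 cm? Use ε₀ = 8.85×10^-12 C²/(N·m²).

By symmetry E is perpendicular to the slab. A Gaussian pillbox from −1.9 cm to +1.9 cm (face area A) lies entirely within the slab.
Q_enc = ρ·(2x)·A and flux = 2EA, so 2EA = 2ρxA/ε₀ ⇒ E = |ρ|x/ε₀.
E = (3.75×10^-3)(0.019)/(8.85×10^-12) = 8.05×10^6 N/C.

E ≈ 8.05×10^6 N/C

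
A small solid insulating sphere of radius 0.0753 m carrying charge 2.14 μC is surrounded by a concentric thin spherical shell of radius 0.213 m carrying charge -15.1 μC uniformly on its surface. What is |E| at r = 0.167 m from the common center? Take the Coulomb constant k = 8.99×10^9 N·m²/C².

E = 6.90e5 N/C

Symmetry ⇒ E = E(r) r̂. Gaussian sphere of radius r = 0.167 m (between the bodies, 0.0753 m < r < 0.213 m).
The shell at 0.213 m lies outside the Gaussian surface, so Q_enc = 2.14 μC = 2.14×10^-6 C.
Since E is radial and uniform over the Gaussian sphere, Φ = E·4πr² = Q_enc/ε₀.
E = k|Q_enc|/r² = (8.99×10^9)(2.14×10^-6)/(0.167)² = 6.90e5 N/C.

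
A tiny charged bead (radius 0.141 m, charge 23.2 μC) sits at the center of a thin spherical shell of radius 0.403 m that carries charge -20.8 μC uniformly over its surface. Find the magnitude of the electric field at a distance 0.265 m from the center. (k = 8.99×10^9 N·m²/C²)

Use a concentric Gaussian sphere at r = 0.265 m (between the bodies, 0.141 m < r < 0.403 m).
The shell at 0.403 m lies outside the Gaussian surface, so Q_enc = 23.2 μC = 2.32×10^-5 C.
Since E is radial and uniform over the Gaussian sphere, Φ = E·4πr² = Q_enc/ε₀.
E = k|Q_enc|/r² = (8.99×10^9)(2.32×10^-5)/(0.265)² = 2.97×10^6 N/C.

E = 2.97×10^6 N/C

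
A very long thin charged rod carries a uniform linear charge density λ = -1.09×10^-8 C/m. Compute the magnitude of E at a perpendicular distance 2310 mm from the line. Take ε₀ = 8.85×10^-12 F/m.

Choose a coaxial cylinder of radius r = 2310 mm (arbitrary length L) as the Gaussian surface.
Q_enc = λL, so λ_enc = -1.09×10^-8 C/m.
Applying ∮E·dA = Q_enc/ε₀ with the end caps contributing no flux:
E = |λ_enc|/(2πε₀r) = (1.09e-8)/(2π·8.85×10^-12·2.31) = 84.9 N/C.

|E| = 84.9 N/C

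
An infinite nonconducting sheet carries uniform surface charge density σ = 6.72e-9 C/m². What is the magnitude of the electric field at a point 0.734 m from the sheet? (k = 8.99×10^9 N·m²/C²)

E = 380 V/m

Choose a cylindrical pillbox piercing the sheet, end faces (area A) parallel to it.
Flux Φ = 2EA and Q_enc = σA, so 2EA = σA/ε₀ ⇒ E = |σ|/(2ε₀), independent of distance.
E = 2πk|σ| = 2π(8.99×10^9)(6.72e-9) = 380 N/C.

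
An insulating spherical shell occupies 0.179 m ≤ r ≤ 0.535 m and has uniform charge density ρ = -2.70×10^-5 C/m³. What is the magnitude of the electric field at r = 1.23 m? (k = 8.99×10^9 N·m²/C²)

Take a concentric spherical Gaussian surface of radius r = 1.23 m (r > 0.535 m, enclosing the whole shell).
Q_enc = ρ·(4π/3)(b³ − a³) = (-2.70e-5)·(4π/3)·((0.535)³ − (0.179)³) = -1.667e-5 C.
Gauss's law: E·4πr² = Q_enc/ε₀.
E = k|Q_enc|/r² = (8.99×10^9)(1.667e-5)/(1.23)² = 9.91×10^4 N/C.

|E| ≈ 9.91×10^4 V/m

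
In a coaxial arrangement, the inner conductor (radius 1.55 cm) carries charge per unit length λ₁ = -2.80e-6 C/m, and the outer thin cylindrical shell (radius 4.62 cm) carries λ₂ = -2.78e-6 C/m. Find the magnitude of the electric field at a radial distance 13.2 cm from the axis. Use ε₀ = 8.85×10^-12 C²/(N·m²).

Choose a coaxial cylinder of radius r = 13.2 cm (arbitrary length L) as the Gaussian surface (r > 4.62 cm, enclosing both).
λ_enc = λ₁ + λ₂ = (-2.80×10^-6) + (-2.78×10^-6) = -5.58×10^-6 C/m.
By Gauss's law (flux through the curved wall only), E·2πrL = λ_enc L/ε₀.
E = |λ_enc|/(2πε₀r) = (5.58×10^-6)/(2π·8.85×10^-12·0.132) = 7.60×10^5 N/C.

E = 7.60×10^5 N/C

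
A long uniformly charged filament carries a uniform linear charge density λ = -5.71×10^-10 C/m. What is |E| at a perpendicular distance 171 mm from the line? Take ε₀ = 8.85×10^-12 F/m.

E = 60.1 N/C

Choose a coaxial cylinder of radius r = 171 mm (arbitrary length L) as the Gaussian surface.
Q_enc = λL, so λ_enc = -5.71e-10 C/m.
Since E is radial and uniform over the curved surface, Φ = E·2πrL = Q_enc/ε₀ = λ_enc L/ε₀.
E = |λ_enc|/(2πε₀r) = (5.71×10^-10)/(2π·8.85×10^-12·0.171) = 60.1 N/C.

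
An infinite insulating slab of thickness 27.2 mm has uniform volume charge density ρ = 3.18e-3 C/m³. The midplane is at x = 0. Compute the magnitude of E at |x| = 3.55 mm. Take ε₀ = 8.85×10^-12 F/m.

By symmetry E is perpendicular to the slab. A Gaussian pillbox from −3.55 mm to +3.55 mm (face area A) lies entirely within the slab.
Q_enc = ρ·(2x)·A and flux = 2EA, so 2EA = 2ρxA/ε₀ ⇒ E = |ρ|x/ε₀.
E = (3.18e-3)(0.00355)/(8.85×10^-12) = 1.28×10^6 N/C.

1.28×10^6 N/C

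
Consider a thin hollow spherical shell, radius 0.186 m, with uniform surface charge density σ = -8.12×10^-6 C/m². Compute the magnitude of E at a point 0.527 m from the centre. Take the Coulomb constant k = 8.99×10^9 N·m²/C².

Symmetry ⇒ E = E(r) r̂. Gaussian sphere of radius r = 0.527 m (r > 0.186 m).
The entire shell is enclosed: Q_enc = σ·4πR² = (-8.12×10^-6)·4π·(0.186)² = -3.53×10^-6 C.
Applying ∮E·dA = Q_enc/ε₀ with Φ = E(4πr²):
E = k|Q_enc|/r² = (8.99×10^9)(3.53×10^-6)/(0.527)² = 1.14×10^5 N/C.

|E| ≈ 1.14×10^5 V/m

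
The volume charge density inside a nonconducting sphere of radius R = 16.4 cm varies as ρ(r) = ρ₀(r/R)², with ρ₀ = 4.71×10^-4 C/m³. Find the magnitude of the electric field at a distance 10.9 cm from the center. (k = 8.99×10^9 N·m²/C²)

|E| = 5.12×10^5 N/C

Symmetry ⇒ E = E(r) r̂. Gaussian sphere of radius r = 10.9 cm (r < R).
Integrate the density: Q_enc = 4π ∫₀^r ρ₀(r'/R)^2 r'² dr' = 4πρ₀ r^5/(5·R²) = 6.772×10^-7 C.
By Gauss's law, ∮E·dA = E·4πr² = Q_enc/ε₀.
E = k|Q_enc|/r² = (8.99×10^9)(6.772e-7)/(0.109)² = 5.12×10^5 N/C.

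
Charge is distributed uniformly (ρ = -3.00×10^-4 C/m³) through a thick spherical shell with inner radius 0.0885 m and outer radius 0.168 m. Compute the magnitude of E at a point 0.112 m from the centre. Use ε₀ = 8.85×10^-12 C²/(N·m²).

E ≈ 6.41e5 N/C

Take a concentric spherical Gaussian surface of radius r = 0.112 m (within the shell material, 0.0885 m < r < 0.168 m).
Enclosed charge is the volume from a to r: Q_enc = (4π/3)ρ(r³ − a³) = -8.944×10^-7 C.
Since E is radial and uniform over the Gaussian sphere, Φ = E·4πr² = Q_enc/ε₀.
E = |Q_enc|/(4πε₀r²) = (8.944×10^-7)/(4π·8.85×10^-12·(0.112)²) = 6.41×10^5 N/C.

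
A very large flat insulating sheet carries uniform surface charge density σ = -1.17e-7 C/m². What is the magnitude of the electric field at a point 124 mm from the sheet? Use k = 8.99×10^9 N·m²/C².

E = 6.61×10^3 N/C

Choose a cylindrical pillbox piercing the sheet, end faces (area A) parallel to it.
Only the two end caps contribute flux: Φ = 2EA. With Q_enc = σA, Gauss's law gives E = |σ|/(2ε₀).
E = 2πk|σ| = 2π(8.99×10^9)(1.17×10^-7) = 6.61×10^3 N/C.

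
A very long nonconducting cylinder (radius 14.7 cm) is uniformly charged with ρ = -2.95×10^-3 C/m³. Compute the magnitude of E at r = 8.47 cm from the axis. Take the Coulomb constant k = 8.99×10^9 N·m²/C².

Coaxial Gaussian cylinder, radius r = 8.47 cm, length L (r < R).
Enclosed charge per unit length: λ_enc = ρ·πr² = (-2.95e-3)π(0.0847)² = -6.649×10^-5 C/m.
Gauss's law: E·2πrL = λ_enc L/ε₀.
E = 2k|λ_enc|/r = 2(8.99×10^9)(6.649×10^-5)/(0.0847) = 1.41e7 N/C.

|E| = 1.41×10^7 N/C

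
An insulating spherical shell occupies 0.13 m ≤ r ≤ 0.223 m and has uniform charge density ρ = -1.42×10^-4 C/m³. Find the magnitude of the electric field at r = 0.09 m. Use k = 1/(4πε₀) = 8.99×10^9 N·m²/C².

Symmetry ⇒ E = E(r) r̂. Gaussian sphere of radius r = 0.09 m (r < 0.13 m, inside the empty cavity).
No charge is enclosed, so by Gauss's law E·4πr² = 0 ⇒ E = 0.

E = 0 (no enclosed charge)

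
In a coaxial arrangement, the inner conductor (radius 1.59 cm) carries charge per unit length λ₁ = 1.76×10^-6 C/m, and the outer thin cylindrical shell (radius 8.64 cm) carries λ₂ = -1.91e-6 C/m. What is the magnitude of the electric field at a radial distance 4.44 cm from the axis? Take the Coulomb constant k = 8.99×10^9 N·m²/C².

Coaxial Gaussian cylinder, radius r = 4.44 cm, length L (between the conductors, 1.59 cm < r < 8.64 cm).
Only the inner wire is enclosed; the outer shell contributes nothing inside itself. λ_enc = λ₁ = 1.76×10^-6 C/m.
By Gauss's law (flux through the curved wall only), E·2πrL = λ_enc L/ε₀.
E = 2k|λ_enc|/r = 2(8.99×10^9)(1.76e-6)/(0.0444) = 7.13×10^5 N/C.

|E| = 7.13×10^5 V/m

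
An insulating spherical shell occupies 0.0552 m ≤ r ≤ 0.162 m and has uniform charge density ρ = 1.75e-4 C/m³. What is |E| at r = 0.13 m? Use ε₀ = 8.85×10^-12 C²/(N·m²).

Use a concentric Gaussian sphere at r = 0.13 m (within the shell material, 0.0552 m < r < 0.162 m).
Only the shell between 0.0552 m and r is enclosed: Q_enc = ρ·(4π/3)(r³ − a³) = (1.75×10^-4)·(4π/3)·((0.13)³ − (0.0552)³) = 1.487×10^-6 C.
Since E is radial and uniform over the Gaussian sphere, Φ = E·4πr² = Q_enc/ε₀.
E = |Q_enc|/(4πε₀r²) = (1.487e-6)/(4π·8.85×10^-12·(0.13)²) = 7.91×10^5 N/C.

|E| = 7.91×10^5 N/C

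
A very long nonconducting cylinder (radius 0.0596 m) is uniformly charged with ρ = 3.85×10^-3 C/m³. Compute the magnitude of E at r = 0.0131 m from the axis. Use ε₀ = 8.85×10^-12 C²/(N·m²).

|E| = 2.85×10^6 N/C

Choose a coaxial cylinder of radius r = 0.0131 m (arbitrary length L) as the Gaussian surface (r < R).
Charge inside radius r per length L is ρ·πr²·L, so λ_enc = ρπr² = 2.076×10^-6 C/m.
Since E is radial and uniform over the curved surface, Φ = E·2πrL = Q_enc/ε₀ = λ_enc L/ε₀.
E = |λ_enc|/(2πε₀r) = (2.076×10^-6)/(2π·8.85×10^-12·0.0131) = 2.85×10^6 N/C.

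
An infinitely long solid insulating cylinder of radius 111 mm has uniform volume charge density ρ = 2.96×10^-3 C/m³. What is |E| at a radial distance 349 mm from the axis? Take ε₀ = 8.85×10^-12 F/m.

E = 5.90×10^6 N/C

By cylindrical symmetry E is radial; use a coaxial Gaussian cylinder of radius 349 mm and length L (r > 111 mm, full cross-section enclosed).
λ_enc = ρ·πR² = (2.96×10^-3)π(0.111)² = 1.146e-4 C/m.
By Gauss's law (flux through the curved wall only), E·2πrL = λ_enc L/ε₀.
E = |λ_enc|/(2πε₀r) = (1.146×10^-4)/(2π·8.85×10^-12·0.349) = 5.90e6 N/C.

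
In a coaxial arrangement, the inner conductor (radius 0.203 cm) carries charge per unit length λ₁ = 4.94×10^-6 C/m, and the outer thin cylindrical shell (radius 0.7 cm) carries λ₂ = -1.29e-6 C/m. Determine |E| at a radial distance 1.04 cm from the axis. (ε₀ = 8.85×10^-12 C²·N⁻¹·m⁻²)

Coaxial Gaussian cylinder, radius r = 1.04 cm, length L (r > 0.7 cm, enclosing both).
λ_enc = λ₁ + λ₂ = (4.94×10^-6) + (-1.29e-6) = 3.65e-6 C/m.
Gauss's law: E·2πrL = λ_enc L/ε₀.
E = |λ_enc|/(2πε₀r) = (3.65e-6)/(2π·8.85×10^-12·0.0104) = 6.31×10^6 N/C.

|E| = 6.31×10^6 V/m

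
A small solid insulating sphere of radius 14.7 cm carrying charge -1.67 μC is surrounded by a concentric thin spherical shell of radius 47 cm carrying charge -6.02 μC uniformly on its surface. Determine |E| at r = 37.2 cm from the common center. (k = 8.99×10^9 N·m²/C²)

E ≈ 1.08e5 N/C

Use a concentric Gaussian sphere at r = 37.2 cm (between the bodies, 14.7 cm < r < 47 cm).
Only the inner charge is enclosed; the outer shell contributes nothing inside itself. Q_enc = -1.67 μC = -1.67×10^-6 C.
By Gauss's law, ∮E·dA = E·4πr² = Q_enc/ε₀.
E = k|Q_enc|/r² = (8.99×10^9)(1.67e-6)/(0.372)² = 1.08×10^5 N/C.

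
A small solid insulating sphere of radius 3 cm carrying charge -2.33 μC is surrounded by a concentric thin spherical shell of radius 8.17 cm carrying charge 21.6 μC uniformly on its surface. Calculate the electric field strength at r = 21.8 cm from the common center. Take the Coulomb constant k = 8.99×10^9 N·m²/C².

E = 3.65e6 N/C

Use a concentric Gaussian sphere at r = 21.8 cm (r > 8.17 cm, enclosing both).
Q_enc = (-2.33 μC) + (21.6 μC) = 1.927×10^-5 C.
Since E is radial and uniform over the Gaussian sphere, Φ = E·4πr² = Q_enc/ε₀.
E = k|Q_enc|/r² = (8.99×10^9)(1.927×10^-5)/(0.218)² = 3.65e6 N/C.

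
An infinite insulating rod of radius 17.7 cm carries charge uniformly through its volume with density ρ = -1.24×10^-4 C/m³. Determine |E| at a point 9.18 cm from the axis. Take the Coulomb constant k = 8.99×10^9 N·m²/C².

Coaxial Gaussian cylinder, radius r = 9.18 cm, length L (r < R).
Enclosed charge per unit length: λ_enc = ρ·πr² = (-1.24×10^-4)π(0.0918)² = -3.283e-6 C/m.
Applying ∮E·dA = Q_enc/ε₀ with the end caps contributing no flux:
E = 2k|λ_enc|/r = 2(8.99×10^9)(3.283e-6)/(0.0918) = 6.43×10^5 N/C.

|E| ≈ 6.43e5 N/C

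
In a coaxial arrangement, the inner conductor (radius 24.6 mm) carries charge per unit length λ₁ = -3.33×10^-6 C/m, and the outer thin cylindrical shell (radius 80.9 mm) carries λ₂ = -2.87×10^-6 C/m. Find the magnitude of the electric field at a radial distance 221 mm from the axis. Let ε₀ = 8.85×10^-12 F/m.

By cylindrical symmetry E is radial; use a coaxial Gaussian cylinder of radius 221 mm and length L (r > 80.9 mm, enclosing both).
λ_enc = λ₁ + λ₂ = (-3.33×10^-6) + (-2.87×10^-6) = -6.20×10^-6 C/m.
Gauss's law: E·2πrL = λ_enc L/ε₀.
E = |λ_enc|/(2πε₀r) = (6.20×10^-6)/(2π·8.85×10^-12·0.221) = 5.05e5 N/C.

5.05×10^5 N/C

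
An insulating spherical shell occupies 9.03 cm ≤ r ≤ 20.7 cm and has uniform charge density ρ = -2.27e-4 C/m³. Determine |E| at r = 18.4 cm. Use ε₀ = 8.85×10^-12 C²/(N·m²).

Take a concentric spherical Gaussian surface of radius r = 18.4 cm (within the shell material, 9.03 cm < r < 20.7 cm).
Enclosed charge is the volume from a to r: Q_enc = (4π/3)ρ(r³ − a³) = -5.223e-6 C.
Gauss's law: E·4πr² = Q_enc/ε₀.
E = |Q_enc|/(4πε₀r²) = (5.223e-6)/(4π·8.85×10^-12·(0.184)²) = 1.39×10^6 N/C.

E = 1.39e6 N/C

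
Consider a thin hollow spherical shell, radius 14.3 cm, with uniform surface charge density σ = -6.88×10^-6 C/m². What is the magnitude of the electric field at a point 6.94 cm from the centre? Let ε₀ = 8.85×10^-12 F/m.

By spherical symmetry E is radial; choose a Gaussian sphere of radius r = 6.94 cm (inside the shell, r < 14.3 cm).
All the charge is outside the Gaussian surface: Q_enc = 0, hence E = 0 everywhere inside the shell.

|E| = 0 N/C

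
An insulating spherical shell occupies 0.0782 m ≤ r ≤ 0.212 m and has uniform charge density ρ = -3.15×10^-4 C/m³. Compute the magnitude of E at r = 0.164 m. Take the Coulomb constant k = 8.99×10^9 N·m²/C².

|E| = 1.73×10^6 N/C

Symmetry ⇒ E = E(r) r̂. Gaussian sphere of radius r = 0.164 m (within the shell material, 0.0782 m < r < 0.212 m).
Enclosed charge is the volume from a to r: Q_enc = (4π/3)ρ(r³ − a³) = -5.189×10^-6 C.
By Gauss's law, ∮E·dA = E·4πr² = Q_enc/ε₀.
E = k|Q_enc|/r² = (8.99×10^9)(5.189e-6)/(0.164)² = 1.73×10^6 N/C.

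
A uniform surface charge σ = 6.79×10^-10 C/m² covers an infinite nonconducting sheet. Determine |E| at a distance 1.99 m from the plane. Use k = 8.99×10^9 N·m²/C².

E ≈ 38.4 N/C

Choose a cylindrical pillbox piercing the sheet, end faces (area A) parallel to it.
Flux Φ = 2EA and Q_enc = σA, so 2EA = σA/ε₀ ⇒ E = |σ|/(2ε₀), independent of distance.
E = 2πk|σ| = 2π(8.99×10^9)(6.79e-10) = 38.4 N/C.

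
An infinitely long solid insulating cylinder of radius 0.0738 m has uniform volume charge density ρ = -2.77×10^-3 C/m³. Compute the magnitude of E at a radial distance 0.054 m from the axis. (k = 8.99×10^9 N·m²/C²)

E ≈ 8.45e6 N/C

Choose a coaxial cylinder of radius r = 0.054 m (arbitrary length L) as the Gaussian surface (r < R).
Enclosed charge per unit length: λ_enc = ρ·πr² = (-2.77×10^-3)π(0.054)² = -2.538×10^-5 C/m.
Applying ∮E·dA = Q_enc/ε₀ with the end caps contributing no flux:
E = 2k|λ_enc|/r = 2(8.99×10^9)(2.538×10^-5)/(0.054) = 8.45×10^6 N/C.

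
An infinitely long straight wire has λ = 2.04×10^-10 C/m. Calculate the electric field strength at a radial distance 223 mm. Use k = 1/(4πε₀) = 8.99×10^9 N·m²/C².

By cylindrical symmetry E is radial; use a coaxial Gaussian cylinder of radius 223 mm and length L.
Q_enc = λL, so λ_enc = 2.04e-10 C/m.
Since E is radial and uniform over the curved surface, Φ = E·2πrL = Q_enc/ε₀ = λ_enc L/ε₀.
E = 2k|λ_enc|/r = 2(8.99×10^9)(2.04×10^-10)/(0.223) = 16.4 N/C.

E = 16.4 N/C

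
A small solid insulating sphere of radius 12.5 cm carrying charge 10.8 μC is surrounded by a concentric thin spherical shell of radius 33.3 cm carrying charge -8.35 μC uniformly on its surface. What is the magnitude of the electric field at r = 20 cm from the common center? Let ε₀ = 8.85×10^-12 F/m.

E = 2.43×10^6 N/C

Symmetry ⇒ E = E(r) r̂. Gaussian sphere of radius r = 20 cm (between the bodies, 12.5 cm < r < 33.3 cm).
The shell at 33.3 cm lies outside the Gaussian surface, so Q_enc = 10.8 μC = 1.08×10^-5 C.
Since E is radial and uniform over the Gaussian sphere, Φ = E·4πr² = Q_enc/ε₀.
E = |Q_enc|/(4πε₀r²) = (1.08×10^-5)/(4π·8.85×10^-12·(0.2)²) = 2.43e6 N/C.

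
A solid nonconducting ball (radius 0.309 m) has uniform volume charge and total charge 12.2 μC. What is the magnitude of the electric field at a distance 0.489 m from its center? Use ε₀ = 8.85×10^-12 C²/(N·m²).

|E| ≈ 4.59e5 N/C

By spherical symmetry E is radial; choose a Gaussian sphere of radius r = 0.489 m (r > R, so the entire charge is enclosed).
Q_enc = 12.2 μC = 1.22e-5 C.
Since E is radial and uniform over the Gaussian sphere, Φ = E·4πr² = Q_enc/ε₀.
E = |Q_enc|/(4πε₀r²) = (1.22×10^-5)/(4π·8.85×10^-12·(0.489)²) = 4.59×10^5 N/C.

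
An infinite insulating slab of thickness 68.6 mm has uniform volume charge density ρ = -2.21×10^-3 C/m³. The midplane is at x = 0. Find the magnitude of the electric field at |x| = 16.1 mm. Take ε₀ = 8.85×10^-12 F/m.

E = 4.02×10^6 N/C

By symmetry E is perpendicular to the slab. A Gaussian pillbox from −16.1 mm to +16.1 mm (face area A) lies entirely within the slab.
Q_enc = ρ·(2x)·A and flux = 2EA, so 2EA = 2ρxA/ε₀ ⇒ E = |ρ|x/ε₀.
E = (2.21e-3)(0.0161)/(8.85×10^-12) = 4.02×10^6 N/C.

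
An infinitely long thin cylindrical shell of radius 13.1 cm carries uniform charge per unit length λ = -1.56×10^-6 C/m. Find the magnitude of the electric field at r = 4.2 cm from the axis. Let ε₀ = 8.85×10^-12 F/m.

By cylindrical symmetry E is radial; use a coaxial Gaussian cylinder of radius 4.2 cm and length L (r < 13.1 cm, inside the shell).
All the surface charge lies outside this cylinder: Q_enc = 0, hence E = 0.

E = 0 (no enclosed charge)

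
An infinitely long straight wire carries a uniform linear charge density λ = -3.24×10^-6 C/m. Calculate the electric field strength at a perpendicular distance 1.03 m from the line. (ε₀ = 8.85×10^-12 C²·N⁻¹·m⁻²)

E = 5.66e4 N/C

Coaxial Gaussian cylinder, radius r = 1.03 m, length L.
Q_enc = λL, so λ_enc = -3.24×10^-6 C/m.
By Gauss's law (flux through the curved wall only), E·2πrL = λ_enc L/ε₀.
E = |λ_enc|/(2πε₀r) = (3.24×10^-6)/(2π·8.85×10^-12·1.03) = 5.66×10^4 N/C.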